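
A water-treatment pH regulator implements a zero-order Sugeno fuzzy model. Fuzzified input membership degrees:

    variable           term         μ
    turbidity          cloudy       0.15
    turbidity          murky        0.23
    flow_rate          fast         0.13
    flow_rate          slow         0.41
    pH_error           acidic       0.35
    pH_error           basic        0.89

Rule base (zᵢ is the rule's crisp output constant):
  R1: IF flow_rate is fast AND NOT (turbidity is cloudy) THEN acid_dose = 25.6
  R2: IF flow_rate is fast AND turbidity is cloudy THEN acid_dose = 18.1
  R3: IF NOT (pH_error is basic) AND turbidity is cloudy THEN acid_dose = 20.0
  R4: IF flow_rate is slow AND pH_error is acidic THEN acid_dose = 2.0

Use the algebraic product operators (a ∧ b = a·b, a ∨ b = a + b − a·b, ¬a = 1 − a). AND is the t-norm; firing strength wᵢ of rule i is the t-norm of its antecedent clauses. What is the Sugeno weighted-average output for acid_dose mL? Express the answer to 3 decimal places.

R1 (z=25.6): fast=0.13, ¬cloudy=1−0.15=0.85; AND[a·b] → w = 0.1105
R2 (z=18.1): fast=0.13, cloudy=0.15; AND[a·b] → w = 0.0195
R3 (z=20.0): ¬basic=1−0.89=0.11, cloudy=0.15; AND[a·b] → w = 0.0165
R4 (z=2.0): slow=0.41, acidic=0.35; AND[a·b] → w = 0.1435
Weighted average = (0.1105·25.6 + 0.0195·18.1 + 0.0165·20.0 + 0.1435·2.0) / (0.1105 + 0.0195 + 0.0165 + 0.1435)
  = 3.7988 / 0.2900 = 13.099

13.099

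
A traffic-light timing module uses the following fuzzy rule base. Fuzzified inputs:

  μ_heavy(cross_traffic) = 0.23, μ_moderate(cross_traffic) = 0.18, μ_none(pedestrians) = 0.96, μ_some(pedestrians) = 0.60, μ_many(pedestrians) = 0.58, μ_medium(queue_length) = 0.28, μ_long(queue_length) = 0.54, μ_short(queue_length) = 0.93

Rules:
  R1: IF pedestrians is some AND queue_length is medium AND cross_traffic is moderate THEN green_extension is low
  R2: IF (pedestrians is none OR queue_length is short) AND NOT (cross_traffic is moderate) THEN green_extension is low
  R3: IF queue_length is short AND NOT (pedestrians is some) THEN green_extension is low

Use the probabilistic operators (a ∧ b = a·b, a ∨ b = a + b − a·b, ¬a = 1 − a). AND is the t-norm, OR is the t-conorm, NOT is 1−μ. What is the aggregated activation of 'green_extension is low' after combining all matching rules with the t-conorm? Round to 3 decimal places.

0.889

R1: some=0.60, medium=0.28, moderate=0.18; AND[a·b] → w = 0.0302
R2: (none=0.96 OR short=0.93) = 0.9972; AND[a·b] with ¬moderate=1−0.18=0.82 → w = 0.8177
R3: short=0.93, ¬some=1−0.60=0.40; AND[a·b] → w = 0.3720
Rules with consequent 'low': {R1, R2, R3} → strengths 0.0302, 0.8177, 0.3720
Aggregate via t-conorm [a + b − a·b]: 0.8890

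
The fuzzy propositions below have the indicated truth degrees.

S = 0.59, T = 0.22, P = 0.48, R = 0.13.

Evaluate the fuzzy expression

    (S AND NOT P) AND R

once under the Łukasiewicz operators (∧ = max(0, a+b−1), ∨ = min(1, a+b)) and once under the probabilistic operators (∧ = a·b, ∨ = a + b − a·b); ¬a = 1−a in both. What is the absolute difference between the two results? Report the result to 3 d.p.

0.040

Under Łukasiewicz:
  NOT P = 1 − 0.48 = 0.52
  S AND NOT P = max(0, a+b−1) on (0.59, 0.52) = 0.11
  (S AND NOT P) AND R = max(0, a+b−1) on (0.11, 0.13) = 0.00
  → value = 0.0000
Under probabilistic:
  NOT P = 1 − 0.4800 = 0.5200
  S AND NOT P = a·b on (0.5900, 0.5200) = 0.3068
  (S AND NOT P) AND R = a·b on (0.3068, 0.1300) = 0.0399
  → value = 0.0399
|0.0000 − 0.0399| = 0.040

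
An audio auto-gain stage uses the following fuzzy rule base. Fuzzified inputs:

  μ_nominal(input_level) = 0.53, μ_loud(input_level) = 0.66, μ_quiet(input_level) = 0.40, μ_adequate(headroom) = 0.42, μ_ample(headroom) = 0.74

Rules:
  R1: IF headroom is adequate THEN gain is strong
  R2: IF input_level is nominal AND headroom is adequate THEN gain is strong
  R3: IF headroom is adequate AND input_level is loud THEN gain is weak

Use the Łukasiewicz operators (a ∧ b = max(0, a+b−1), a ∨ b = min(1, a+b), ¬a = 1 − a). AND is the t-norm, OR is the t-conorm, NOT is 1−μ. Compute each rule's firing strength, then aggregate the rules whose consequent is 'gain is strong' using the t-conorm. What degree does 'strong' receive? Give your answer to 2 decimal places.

R1: adequate=0.42 → w = 0.42
R2: nominal=0.53, adequate=0.42; AND[max(0, a+b−1)] → w = 0.00
R3: adequate=0.42, loud=0.66; AND[max(0, a+b−1)] → w = 0.08
Rules with consequent 'strong': {R1, R2} → strengths 0.42, 0.00
Aggregate via t-conorm [min(1, a+b)]: 0.42

0.42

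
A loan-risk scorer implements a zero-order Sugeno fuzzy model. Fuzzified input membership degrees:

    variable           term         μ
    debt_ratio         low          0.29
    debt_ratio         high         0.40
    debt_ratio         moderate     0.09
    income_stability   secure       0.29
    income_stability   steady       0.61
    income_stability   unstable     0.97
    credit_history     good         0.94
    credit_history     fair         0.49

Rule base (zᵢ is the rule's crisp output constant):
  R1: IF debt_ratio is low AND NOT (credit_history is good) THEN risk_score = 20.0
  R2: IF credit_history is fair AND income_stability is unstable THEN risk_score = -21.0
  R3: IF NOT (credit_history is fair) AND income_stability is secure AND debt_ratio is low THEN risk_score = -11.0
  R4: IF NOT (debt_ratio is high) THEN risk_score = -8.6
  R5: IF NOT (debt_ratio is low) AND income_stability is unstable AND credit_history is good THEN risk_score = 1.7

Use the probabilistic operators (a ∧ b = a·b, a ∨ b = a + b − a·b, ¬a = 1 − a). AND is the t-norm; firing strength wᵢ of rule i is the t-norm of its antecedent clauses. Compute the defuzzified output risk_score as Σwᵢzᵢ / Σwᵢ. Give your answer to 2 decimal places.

R1 (z=20.0): low=0.29, ¬good=1−0.94=0.06; AND[a·b] → w = 0.0174
R2 (z=-21.0): fair=0.49, unstable=0.97; AND[a·b] → w = 0.4753
R3 (z=-11.0): ¬fair=1−0.49=0.51, secure=0.29, low=0.29; AND[a·b] → w = 0.0429
R4 (z=-8.6): ¬high=1−0.40=0.60 → w = 0.6000
R5 (z=1.7): ¬low=1−0.29=0.71, unstable=0.97, good=0.94; AND[a·b] → w = 0.6474
Weighted average = (0.0174·20.0 + 0.4753·-21.0 + 0.0429·-11.0 + 0.6000·-8.6 + 0.6474·1.7) / (0.0174 + 0.4753 + 0.0429 + 0.6000 + 0.6474)
  = -14.1646 / 1.7830 = -7.94

-7.94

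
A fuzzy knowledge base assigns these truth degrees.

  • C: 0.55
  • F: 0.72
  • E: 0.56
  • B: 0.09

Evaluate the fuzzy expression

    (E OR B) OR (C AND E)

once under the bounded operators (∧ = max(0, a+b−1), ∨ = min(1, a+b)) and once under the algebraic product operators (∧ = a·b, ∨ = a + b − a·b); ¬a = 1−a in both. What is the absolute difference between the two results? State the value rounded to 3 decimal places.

Under bounded:
  E OR B = min(1, a+b) on (0.56, 0.09) = 0.65
  C AND E = max(0, a+b−1) on (0.55, 0.56) = 0.11
  (E OR B) OR (C AND E) = min(1, a+b) on (0.65, 0.11) = 0.76
  → value = 0.7600
Under algebraic product:
  E OR B = a + b − a·b on (0.5600, 0.0900) = 0.5996
  C AND E = a·b on (0.5500, 0.5600) = 0.3080
  (E OR B) OR (C AND E) = a + b − a·b on (0.5996, 0.3080) = 0.7229
  → value = 0.7229
|0.7600 − 0.7229| = 0.037

0.037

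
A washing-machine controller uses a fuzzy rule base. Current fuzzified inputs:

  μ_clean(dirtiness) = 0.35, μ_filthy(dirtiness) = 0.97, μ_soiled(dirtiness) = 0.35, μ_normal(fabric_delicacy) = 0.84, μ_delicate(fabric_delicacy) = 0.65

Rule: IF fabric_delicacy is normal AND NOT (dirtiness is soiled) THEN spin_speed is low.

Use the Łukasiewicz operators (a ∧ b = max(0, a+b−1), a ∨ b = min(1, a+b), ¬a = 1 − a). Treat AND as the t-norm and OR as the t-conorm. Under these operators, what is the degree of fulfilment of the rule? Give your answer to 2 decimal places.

firing strength: normal=0.84, ¬soiled=1−0.35=0.65; AND[max(0, a+b−1)] → w = 0.49

0.49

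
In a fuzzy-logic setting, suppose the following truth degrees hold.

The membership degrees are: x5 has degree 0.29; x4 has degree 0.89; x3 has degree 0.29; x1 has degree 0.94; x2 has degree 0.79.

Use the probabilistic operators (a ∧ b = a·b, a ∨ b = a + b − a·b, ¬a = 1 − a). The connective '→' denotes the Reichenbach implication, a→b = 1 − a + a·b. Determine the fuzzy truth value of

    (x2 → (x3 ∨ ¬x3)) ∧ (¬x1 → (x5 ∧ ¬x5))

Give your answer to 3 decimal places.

¬x3 = 1 − 0.2900 = 0.7100
x3 ∨ ¬x3 = a + b − a·b on (0.2900, 0.7100) = 0.7941
x2 → (x3 ∨ ¬x3)  [Reichenbach: 1 − a + a·b] with a=0.7900, b=0.7941 → 0.8373
¬x1 = 1 − 0.9400 = 0.0600
¬x5 = 1 − 0.2900 = 0.7100
x5 ∧ ¬x5 = a·b on (0.2900, 0.7100) = 0.2059
¬x1 → (x5 ∧ ¬x5)  [Reichenbach: 1 − a + a·b] with a=0.0600, b=0.2059 → 0.9524
(x2 → (x3 ∨ ¬x3)) ∧ (¬x1 → (x5 ∧ ¬x5)) = a·b on (0.8373, 0.9524) = 0.7974

0.797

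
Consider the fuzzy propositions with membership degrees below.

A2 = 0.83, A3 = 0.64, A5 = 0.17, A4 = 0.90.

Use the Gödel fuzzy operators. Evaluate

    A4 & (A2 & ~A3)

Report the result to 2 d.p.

0.36

~A3 = 1 − 0.64 = 0.36
A2 & ~A3 = min(a, b) on (0.83, 0.36) = 0.36
A4 & (A2 & ~A3) = min(a, b) on (0.90, 0.36) = 0.36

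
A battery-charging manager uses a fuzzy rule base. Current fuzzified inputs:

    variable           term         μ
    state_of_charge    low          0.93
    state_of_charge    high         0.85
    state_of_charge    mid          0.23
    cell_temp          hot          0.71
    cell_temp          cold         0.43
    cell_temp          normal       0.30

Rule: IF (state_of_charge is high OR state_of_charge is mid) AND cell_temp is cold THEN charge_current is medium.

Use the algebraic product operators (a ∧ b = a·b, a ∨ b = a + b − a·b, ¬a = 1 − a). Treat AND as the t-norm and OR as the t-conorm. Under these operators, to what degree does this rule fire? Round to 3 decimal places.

firing strength: (high=0.85 OR mid=0.23) = 0.8845; AND[a·b] with cold=0.43 → w = 0.3803

0.380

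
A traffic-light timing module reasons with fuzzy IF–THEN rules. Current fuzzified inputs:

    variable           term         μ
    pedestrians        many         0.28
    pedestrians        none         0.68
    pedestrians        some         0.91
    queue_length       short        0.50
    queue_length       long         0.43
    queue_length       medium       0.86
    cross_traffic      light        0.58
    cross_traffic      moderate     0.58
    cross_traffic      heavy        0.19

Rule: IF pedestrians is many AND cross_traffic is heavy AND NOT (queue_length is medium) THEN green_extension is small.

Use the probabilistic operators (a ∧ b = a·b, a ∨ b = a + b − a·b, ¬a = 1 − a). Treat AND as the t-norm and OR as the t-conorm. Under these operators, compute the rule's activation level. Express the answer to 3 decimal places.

0.007

firing strength: many=0.28, heavy=0.19, ¬medium=1−0.86=0.14; AND[a·b] → w = 0.0074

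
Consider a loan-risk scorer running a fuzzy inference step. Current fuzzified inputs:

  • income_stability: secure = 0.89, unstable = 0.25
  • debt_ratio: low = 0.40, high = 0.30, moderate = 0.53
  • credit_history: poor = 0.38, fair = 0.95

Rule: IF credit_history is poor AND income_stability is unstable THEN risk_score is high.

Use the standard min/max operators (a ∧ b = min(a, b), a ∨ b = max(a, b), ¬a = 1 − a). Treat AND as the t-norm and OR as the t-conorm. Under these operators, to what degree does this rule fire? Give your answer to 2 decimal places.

0.25

firing strength: poor=0.38, unstable=0.25; AND[min(a, b)] → w = 0.25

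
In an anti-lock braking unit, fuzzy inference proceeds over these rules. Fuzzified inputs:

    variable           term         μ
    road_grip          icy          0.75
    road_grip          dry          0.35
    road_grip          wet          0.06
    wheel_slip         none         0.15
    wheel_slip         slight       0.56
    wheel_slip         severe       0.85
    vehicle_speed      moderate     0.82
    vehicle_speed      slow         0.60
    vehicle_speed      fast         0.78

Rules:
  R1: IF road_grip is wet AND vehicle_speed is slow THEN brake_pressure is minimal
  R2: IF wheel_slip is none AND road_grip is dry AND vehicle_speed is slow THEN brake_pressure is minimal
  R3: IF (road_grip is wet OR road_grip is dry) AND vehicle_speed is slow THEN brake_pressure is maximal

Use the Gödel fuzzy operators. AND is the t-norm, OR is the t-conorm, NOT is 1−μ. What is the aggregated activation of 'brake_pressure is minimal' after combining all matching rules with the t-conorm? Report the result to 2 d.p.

R1: wet=0.06, slow=0.60; AND[min(a, b)] → w = 0.06
R2: none=0.15, dry=0.35, slow=0.60; AND[min(a, b)] → w = 0.15
R3: (wet=0.06 OR dry=0.35) = 0.35; AND[min(a, b)] with slow=0.60 → w = 0.35
Rules with consequent 'minimal': {R1, R2} → strengths 0.06, 0.15
Aggregate via t-conorm [max(a, b)]: 0.15

0.15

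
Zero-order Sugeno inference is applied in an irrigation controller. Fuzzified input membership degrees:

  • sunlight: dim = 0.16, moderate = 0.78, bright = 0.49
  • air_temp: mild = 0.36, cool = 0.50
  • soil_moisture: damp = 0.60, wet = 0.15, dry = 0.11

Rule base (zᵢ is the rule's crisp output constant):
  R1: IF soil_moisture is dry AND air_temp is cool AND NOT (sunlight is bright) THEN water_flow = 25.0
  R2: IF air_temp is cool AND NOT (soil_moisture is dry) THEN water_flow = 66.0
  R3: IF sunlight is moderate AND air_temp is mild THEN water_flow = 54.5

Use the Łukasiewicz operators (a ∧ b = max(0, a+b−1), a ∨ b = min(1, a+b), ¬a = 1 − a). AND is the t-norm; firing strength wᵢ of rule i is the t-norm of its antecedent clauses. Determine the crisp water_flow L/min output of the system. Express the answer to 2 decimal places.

R1 (z=25.0): dry=0.11, cool=0.50, ¬bright=1−0.49=0.51; AND[max(0, a+b−1)] → w = 0.00
R2 (z=66.0): cool=0.50, ¬dry=1−0.11=0.89; AND[max(0, a+b−1)] → w = 0.39
R3 (z=54.5): moderate=0.78, mild=0.36; AND[max(0, a+b−1)] → w = 0.14
Weighted average = (0.00·25.0 + 0.39·66.0 + 0.14·54.5) / (0.00 + 0.39 + 0.14)
  = 33.3700 / 0.5300 = 62.96

62.96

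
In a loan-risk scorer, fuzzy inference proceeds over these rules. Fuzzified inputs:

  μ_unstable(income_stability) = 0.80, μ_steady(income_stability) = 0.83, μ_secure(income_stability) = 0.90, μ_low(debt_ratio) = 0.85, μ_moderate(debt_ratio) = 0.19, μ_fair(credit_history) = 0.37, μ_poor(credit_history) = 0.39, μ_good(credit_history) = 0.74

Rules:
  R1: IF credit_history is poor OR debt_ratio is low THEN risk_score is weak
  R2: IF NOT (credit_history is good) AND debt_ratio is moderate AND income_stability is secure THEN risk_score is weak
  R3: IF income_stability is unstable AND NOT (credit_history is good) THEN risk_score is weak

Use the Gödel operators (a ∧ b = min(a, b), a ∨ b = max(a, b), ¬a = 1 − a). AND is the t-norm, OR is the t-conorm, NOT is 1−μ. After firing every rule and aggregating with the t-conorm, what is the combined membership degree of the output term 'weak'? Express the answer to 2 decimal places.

R1: poor=0.39, low=0.85; OR[max(a, b)] → w = 0.85
R2: ¬good=1−0.74=0.26, moderate=0.19, secure=0.90; AND[min(a, b)] → w = 0.19
R3: unstable=0.80, ¬good=1−0.74=0.26; AND[min(a, b)] → w = 0.26
Rules with consequent 'weak': {R1, R2, R3} → strengths 0.85, 0.19, 0.26
Aggregate via t-conorm [max(a, b)]: 0.85

0.85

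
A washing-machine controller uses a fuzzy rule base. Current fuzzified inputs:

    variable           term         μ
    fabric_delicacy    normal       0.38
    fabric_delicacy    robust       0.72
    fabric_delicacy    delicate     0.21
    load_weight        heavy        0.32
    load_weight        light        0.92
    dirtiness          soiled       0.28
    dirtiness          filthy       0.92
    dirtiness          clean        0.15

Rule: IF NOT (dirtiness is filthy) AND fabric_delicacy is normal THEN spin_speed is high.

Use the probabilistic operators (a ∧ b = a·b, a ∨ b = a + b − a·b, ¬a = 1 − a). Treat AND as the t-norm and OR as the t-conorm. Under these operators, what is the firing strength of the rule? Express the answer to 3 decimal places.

firing strength: ¬filthy=1−0.92=0.08, normal=0.38; AND[a·b] → w = 0.0304

0.030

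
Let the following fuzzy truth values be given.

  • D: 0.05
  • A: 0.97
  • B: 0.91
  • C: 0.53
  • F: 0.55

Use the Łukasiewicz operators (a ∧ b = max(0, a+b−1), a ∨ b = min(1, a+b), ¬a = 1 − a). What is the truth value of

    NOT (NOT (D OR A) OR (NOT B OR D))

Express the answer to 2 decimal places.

D OR A = min(1, a+b) on (0.05, 0.97) = 1.00
NOT (D OR A) = 1 − 1.00 = 0.00
NOT B = 1 − 0.91 = 0.09
NOT B OR D = min(1, a+b) on (0.09, 0.05) = 0.14
NOT (D OR A) OR (NOT B OR D) = min(1, a+b) on (0.00, 0.14) = 0.14
NOT (NOT (D OR A) OR (NOT B OR D)) = 1 − 0.14 = 0.86

0.86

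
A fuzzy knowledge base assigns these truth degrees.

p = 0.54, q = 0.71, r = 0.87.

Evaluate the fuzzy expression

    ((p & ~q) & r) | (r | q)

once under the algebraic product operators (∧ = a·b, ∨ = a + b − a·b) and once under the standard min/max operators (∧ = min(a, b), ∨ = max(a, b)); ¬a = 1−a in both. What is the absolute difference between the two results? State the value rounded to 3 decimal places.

0.097

Under algebraic product:
  ~q = 1 − 0.7100 = 0.2900
  p & ~q = a·b on (0.5400, 0.2900) = 0.1566
  (p & ~q) & r = a·b on (0.1566, 0.8700) = 0.1362
  r | q = a + b − a·b on (0.8700, 0.7100) = 0.9623
  ((p & ~q) & r) | (r | q) = a + b − a·b on (0.1362, 0.9623) = 0.9674
  → value = 0.9674
Under standard min/max:
  ~q = 1 − 0.71 = 0.29
  p & ~q = min(a, b) on (0.54, 0.29) = 0.29
  (p & ~q) & r = min(a, b) on (0.29, 0.87) = 0.29
  r | q = max(a, b) on (0.87, 0.71) = 0.87
  ((p & ~q) & r) | (r | q) = max(a, b) on (0.29, 0.87) = 0.87
  → value = 0.8700
|0.9674 − 0.8700| = 0.097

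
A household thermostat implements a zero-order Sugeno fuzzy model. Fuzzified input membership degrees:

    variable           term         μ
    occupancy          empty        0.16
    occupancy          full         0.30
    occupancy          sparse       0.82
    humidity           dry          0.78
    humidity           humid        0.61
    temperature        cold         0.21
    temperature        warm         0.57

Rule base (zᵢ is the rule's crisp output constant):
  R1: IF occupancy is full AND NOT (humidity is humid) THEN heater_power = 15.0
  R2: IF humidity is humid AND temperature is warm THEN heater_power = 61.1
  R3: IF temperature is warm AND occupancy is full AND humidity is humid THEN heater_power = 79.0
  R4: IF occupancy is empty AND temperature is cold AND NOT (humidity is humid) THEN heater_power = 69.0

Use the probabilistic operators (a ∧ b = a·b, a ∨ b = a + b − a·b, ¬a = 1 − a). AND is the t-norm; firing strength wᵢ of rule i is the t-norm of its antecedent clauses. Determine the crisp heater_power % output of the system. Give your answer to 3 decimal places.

R1 (z=15.0): full=0.30, ¬humid=1−0.61=0.39; AND[a·b] → w = 0.1170
R2 (z=61.1): humid=0.61, warm=0.57; AND[a·b] → w = 0.3477
R3 (z=79.0): warm=0.57, full=0.30, humid=0.61; AND[a·b] → w = 0.1043
R4 (z=69.0): empty=0.16, cold=0.21, ¬humid=1−0.61=0.39; AND[a·b] → w = 0.0131
Weighted average = (0.1170·15.0 + 0.3477·61.1 + 0.1043·79.0 + 0.0131·69.0) / (0.1170 + 0.3477 + 0.1043 + 0.0131)
  = 32.1441 / 0.5821 = 55.220

55.220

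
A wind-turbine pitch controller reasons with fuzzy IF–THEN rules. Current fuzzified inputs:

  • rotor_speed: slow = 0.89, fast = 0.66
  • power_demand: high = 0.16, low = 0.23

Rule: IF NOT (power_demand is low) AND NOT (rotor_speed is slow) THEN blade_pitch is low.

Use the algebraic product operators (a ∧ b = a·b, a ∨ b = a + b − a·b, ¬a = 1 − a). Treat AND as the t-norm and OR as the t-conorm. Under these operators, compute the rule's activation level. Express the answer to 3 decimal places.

0.085

firing strength: ¬low=1−0.23=0.77, ¬slow=1−0.89=0.11; AND[a·b] → w = 0.0847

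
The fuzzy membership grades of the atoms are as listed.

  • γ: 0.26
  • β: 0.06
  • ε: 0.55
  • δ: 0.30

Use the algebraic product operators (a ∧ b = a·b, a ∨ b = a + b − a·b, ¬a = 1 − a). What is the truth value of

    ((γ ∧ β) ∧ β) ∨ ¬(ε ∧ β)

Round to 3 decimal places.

γ ∧ β = a·b on (0.2600, 0.0600) = 0.0156
(γ ∧ β) ∧ β = a·b on (0.0156, 0.0600) = 0.0009
ε ∧ β = a·b on (0.5500, 0.0600) = 0.0330
¬(ε ∧ β) = 1 − 0.0330 = 0.9670
((γ ∧ β) ∧ β) ∨ ¬(ε ∧ β) = a + b − a·b on (0.0009, 0.9670) = 0.9670

0.967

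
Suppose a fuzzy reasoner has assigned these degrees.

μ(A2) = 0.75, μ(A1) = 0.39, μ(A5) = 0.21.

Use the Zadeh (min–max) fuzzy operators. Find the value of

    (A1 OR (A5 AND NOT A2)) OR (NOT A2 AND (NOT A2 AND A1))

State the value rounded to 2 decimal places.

0.39

NOT A2 = 1 − 0.75 = 0.25
A5 AND NOT A2 = min(a, b) on (0.21, 0.25) = 0.21
A1 OR (A5 AND NOT A2) = max(a, b) on (0.39, 0.21) = 0.39
NOT A2 = 1 − 0.75 = 0.25
NOT A2 = 1 − 0.75 = 0.25
NOT A2 AND A1 = min(a, b) on (0.25, 0.39) = 0.25
NOT A2 AND (NOT A2 AND A1) = min(a, b) on (0.25, 0.25) = 0.25
(A1 OR (A5 AND NOT A2)) OR (NOT A2 AND (NOT A2 AND A1)) = max(a, b) on (0.39, 0.25) = 0.39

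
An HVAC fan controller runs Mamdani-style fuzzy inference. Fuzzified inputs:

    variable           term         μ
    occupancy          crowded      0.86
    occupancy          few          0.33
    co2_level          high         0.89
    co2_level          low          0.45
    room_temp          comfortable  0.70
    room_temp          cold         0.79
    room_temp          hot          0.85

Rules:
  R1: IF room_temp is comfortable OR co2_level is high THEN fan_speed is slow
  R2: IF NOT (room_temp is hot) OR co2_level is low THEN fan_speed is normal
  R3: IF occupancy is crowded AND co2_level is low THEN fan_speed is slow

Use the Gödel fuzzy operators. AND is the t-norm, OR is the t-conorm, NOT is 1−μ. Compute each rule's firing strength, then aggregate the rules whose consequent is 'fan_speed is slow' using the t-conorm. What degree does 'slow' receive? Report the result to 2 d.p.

0.89

R1: comfortable=0.70, high=0.89; OR[max(a, b)] → w = 0.89
R2: ¬hot=1−0.85=0.15, low=0.45; OR[max(a, b)] → w = 0.45
R3: crowded=0.86, low=0.45; AND[min(a, b)] → w = 0.45
Rules with consequent 'slow': {R1, R3} → strengths 0.89, 0.45
Aggregate via t-conorm [max(a, b)]: 0.89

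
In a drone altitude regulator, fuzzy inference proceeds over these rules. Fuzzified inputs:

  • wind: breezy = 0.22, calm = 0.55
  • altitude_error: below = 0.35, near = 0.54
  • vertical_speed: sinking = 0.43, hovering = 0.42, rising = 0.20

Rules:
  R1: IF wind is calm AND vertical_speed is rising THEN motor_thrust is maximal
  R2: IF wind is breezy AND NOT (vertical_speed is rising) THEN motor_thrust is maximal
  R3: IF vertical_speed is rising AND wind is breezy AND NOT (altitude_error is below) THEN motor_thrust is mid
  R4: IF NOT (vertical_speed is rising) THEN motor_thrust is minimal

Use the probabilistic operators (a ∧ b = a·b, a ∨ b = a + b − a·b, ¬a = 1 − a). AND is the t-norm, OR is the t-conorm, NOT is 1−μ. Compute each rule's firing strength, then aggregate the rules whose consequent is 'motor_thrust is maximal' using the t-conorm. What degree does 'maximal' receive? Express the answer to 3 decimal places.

R1: calm=0.55, rising=0.20; AND[a·b] → w = 0.1100
R2: breezy=0.22, ¬rising=1−0.20=0.80; AND[a·b] → w = 0.1760
R3: rising=0.20, breezy=0.22, ¬below=1−0.35=0.65; AND[a·b] → w = 0.0286
R4: ¬rising=1−0.20=0.80 → w = 0.8000
Rules with consequent 'maximal': {R1, R2} → strengths 0.1100, 0.1760
Aggregate via t-conorm [a + b − a·b]: 0.2666

0.267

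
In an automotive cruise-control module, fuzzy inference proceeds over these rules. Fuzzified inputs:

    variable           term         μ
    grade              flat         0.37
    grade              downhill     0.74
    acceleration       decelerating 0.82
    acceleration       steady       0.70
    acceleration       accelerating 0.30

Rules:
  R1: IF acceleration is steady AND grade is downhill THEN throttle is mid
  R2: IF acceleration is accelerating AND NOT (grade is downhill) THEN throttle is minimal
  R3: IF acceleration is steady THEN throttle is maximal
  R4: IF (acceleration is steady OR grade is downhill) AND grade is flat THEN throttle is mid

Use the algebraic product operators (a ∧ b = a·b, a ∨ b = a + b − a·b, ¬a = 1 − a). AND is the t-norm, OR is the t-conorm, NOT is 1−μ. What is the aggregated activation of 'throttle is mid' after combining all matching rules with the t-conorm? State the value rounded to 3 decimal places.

0.682

R1: steady=0.70, downhill=0.74; AND[a·b] → w = 0.5180
R2: accelerating=0.30, ¬downhill=1−0.74=0.26; AND[a·b] → w = 0.0780
R3: steady=0.70 → w = 0.7000
R4: (steady=0.70 OR downhill=0.74) = 0.9220; AND[a·b] with flat=0.37 → w = 0.3411
Rules with consequent 'mid': {R1, R4} → strengths 0.5180, 0.3411
Aggregate via t-conorm [a + b − a·b]: 0.6824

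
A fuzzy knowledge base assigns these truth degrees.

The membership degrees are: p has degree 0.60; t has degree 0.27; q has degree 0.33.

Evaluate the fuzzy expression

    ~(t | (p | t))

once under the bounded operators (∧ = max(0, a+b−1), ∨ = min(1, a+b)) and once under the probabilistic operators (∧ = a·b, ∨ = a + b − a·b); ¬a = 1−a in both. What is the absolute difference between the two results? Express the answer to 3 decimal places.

Under bounded:
  p | t = min(1, a+b) on (0.60, 0.27) = 0.87
  t | (p | t) = min(1, a+b) on (0.27, 0.87) = 1.00
  ~(t | (p | t)) = 1 − 1.00 = 0.00
  → value = 0.0000
Under probabilistic:
  p | t = a + b − a·b on (0.6000, 0.2700) = 0.7080
  t | (p | t) = a + b − a·b on (0.2700, 0.7080) = 0.7868
  ~(t | (p | t)) = 1 − 0.7868 = 0.2132
  → value = 0.2132
|0.0000 − 0.2132| = 0.213

0.213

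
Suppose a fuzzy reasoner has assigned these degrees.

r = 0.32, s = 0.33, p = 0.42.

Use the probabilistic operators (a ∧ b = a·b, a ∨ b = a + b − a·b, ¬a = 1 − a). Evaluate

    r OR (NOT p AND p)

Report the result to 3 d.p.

NOT p = 1 − 0.4200 = 0.5800
NOT p AND p = a·b on (0.5800, 0.4200) = 0.2436
r OR (NOT p AND p) = a + b − a·b on (0.3200, 0.2436) = 0.4856

0.486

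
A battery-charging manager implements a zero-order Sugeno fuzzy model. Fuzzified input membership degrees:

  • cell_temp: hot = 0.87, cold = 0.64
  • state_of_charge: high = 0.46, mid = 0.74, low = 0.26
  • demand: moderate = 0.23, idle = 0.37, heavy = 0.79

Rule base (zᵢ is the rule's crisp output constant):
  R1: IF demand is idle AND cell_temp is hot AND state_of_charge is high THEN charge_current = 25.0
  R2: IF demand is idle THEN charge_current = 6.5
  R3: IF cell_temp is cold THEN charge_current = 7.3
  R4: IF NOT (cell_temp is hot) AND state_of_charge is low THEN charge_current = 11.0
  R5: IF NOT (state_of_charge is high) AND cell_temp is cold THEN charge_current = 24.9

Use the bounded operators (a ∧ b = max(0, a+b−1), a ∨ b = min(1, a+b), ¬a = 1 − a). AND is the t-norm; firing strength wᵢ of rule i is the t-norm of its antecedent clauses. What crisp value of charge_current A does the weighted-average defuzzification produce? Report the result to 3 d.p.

R1 (z=25.0): idle=0.37, hot=0.87, high=0.46; AND[max(0, a+b−1)] → w = 0.00
R2 (z=6.5): idle=0.37 → w = 0.37
R3 (z=7.3): cold=0.64 → w = 0.64
R4 (z=11.0): ¬hot=1−0.87=0.13, low=0.26; AND[max(0, a+b−1)] → w = 0.00
R5 (z=24.9): ¬high=1−0.46=0.54, cold=0.64; AND[max(0, a+b−1)] → w = 0.18
Weighted average = (0.00·25.0 + 0.37·6.5 + 0.64·7.3 + 0.00·11.0 + 0.18·24.9) / (0.00 + 0.37 + 0.64 + 0.00 + 0.18)
  = 11.5590 / 1.1900 = 9.713

9.713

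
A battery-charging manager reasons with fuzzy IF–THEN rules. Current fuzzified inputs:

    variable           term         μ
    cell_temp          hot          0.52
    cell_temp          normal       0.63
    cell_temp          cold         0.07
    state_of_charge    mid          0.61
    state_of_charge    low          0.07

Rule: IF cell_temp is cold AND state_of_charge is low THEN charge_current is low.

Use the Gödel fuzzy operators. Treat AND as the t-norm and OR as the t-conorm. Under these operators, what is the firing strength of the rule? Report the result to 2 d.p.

firing strength: cold=0.07, low=0.07; AND[min(a, b)] → w = 0.07

0.07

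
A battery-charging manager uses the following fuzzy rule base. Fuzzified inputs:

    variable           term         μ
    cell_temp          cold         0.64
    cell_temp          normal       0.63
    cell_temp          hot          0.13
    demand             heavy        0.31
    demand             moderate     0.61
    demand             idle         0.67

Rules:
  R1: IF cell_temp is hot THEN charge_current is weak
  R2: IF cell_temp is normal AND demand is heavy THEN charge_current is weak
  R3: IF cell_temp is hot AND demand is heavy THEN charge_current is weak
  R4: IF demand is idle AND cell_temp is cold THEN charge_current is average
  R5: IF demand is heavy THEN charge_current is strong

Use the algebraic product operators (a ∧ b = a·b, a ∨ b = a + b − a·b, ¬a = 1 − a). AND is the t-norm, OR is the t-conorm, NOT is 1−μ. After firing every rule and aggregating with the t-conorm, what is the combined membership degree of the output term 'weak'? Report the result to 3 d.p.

0.328

R1: hot=0.13 → w = 0.1300
R2: normal=0.63, heavy=0.31; AND[a·b] → w = 0.1953
R3: hot=0.13, heavy=0.31; AND[a·b] → w = 0.0403
R4: idle=0.67, cold=0.64; AND[a·b] → w = 0.4288
R5: heavy=0.31 → w = 0.3100
Rules with consequent 'weak': {R1, R2, R3} → strengths 0.1300, 0.1953, 0.0403
Aggregate via t-conorm [a + b − a·b]: 0.3281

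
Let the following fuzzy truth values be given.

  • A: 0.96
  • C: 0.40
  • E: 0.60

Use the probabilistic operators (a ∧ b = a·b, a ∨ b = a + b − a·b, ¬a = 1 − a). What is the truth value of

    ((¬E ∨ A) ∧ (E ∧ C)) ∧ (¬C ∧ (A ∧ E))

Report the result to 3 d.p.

¬E = 1 − 0.6000 = 0.4000
¬E ∨ A = a + b − a·b on (0.4000, 0.9600) = 0.9760
E ∧ C = a·b on (0.6000, 0.4000) = 0.2400
(¬E ∨ A) ∧ (E ∧ C) = a·b on (0.9760, 0.2400) = 0.2342
¬C = 1 − 0.4000 = 0.6000
A ∧ E = a·b on (0.9600, 0.6000) = 0.5760
¬C ∧ (A ∧ E) = a·b on (0.6000, 0.5760) = 0.3456
((¬E ∨ A) ∧ (E ∧ C)) ∧ (¬C ∧ (A ∧ E)) = a·b on (0.2342, 0.3456) = 0.0810

0.081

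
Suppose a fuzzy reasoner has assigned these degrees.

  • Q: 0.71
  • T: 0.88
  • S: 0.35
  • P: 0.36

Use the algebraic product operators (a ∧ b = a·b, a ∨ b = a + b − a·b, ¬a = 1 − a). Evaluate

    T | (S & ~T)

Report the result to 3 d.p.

0.885

~T = 1 − 0.8800 = 0.1200
S & ~T = a·b on (0.3500, 0.1200) = 0.0420
T | (S & ~T) = a + b − a·b on (0.8800, 0.0420) = 0.8850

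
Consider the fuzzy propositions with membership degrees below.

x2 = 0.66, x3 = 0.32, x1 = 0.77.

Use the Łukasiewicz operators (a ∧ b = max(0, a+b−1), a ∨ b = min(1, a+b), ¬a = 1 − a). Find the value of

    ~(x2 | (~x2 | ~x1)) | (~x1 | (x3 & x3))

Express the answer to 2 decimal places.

~x2 = 1 − 0.66 = 0.34
~x1 = 1 − 0.77 = 0.23
~x2 | ~x1 = min(1, a+b) on (0.34, 0.23) = 0.57
x2 | (~x2 | ~x1) = min(1, a+b) on (0.66, 0.57) = 1.00
~(x2 | (~x2 | ~x1)) = 1 − 1.00 = 0.00
~x1 = 1 − 0.77 = 0.23
x3 & x3 = max(0, a+b−1) on (0.32, 0.32) = 0.00
~x1 | (x3 & x3) = min(1, a+b) on (0.23, 0.00) = 0.23
~(x2 | (~x2 | ~x1)) | (~x1 | (x3 & x3)) = min(1, a+b) on (0.00, 0.23) = 0.23

0.23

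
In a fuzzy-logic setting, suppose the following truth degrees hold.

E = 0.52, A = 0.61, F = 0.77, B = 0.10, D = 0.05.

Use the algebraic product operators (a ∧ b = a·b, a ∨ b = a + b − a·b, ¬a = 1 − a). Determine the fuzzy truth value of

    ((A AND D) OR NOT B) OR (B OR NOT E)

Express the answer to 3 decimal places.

0.955

A AND D = a·b on (0.6100, 0.0500) = 0.0305
NOT B = 1 − 0.1000 = 0.9000
(A AND D) OR NOT B = a + b − a·b on (0.0305, 0.9000) = 0.9031
NOT E = 1 − 0.5200 = 0.4800
B OR NOT E = a + b − a·b on (0.1000, 0.4800) = 0.5320
((A AND D) OR NOT B) OR (B OR NOT E) = a + b − a·b on (0.9031, 0.5320) = 0.9546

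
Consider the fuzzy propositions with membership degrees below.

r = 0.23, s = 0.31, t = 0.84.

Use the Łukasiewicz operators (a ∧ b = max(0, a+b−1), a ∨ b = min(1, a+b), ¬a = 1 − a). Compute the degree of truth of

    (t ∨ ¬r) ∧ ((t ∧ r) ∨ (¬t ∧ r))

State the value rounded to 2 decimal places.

0.07

¬r = 1 − 0.23 = 0.77
t ∨ ¬r = min(1, a+b) on (0.84, 0.77) = 1.00
t ∧ r = max(0, a+b−1) on (0.84, 0.23) = 0.07
¬t = 1 − 0.84 = 0.16
¬t ∧ r = max(0, a+b−1) on (0.16, 0.23) = 0.00
(t ∧ r) ∨ (¬t ∧ r) = min(1, a+b) on (0.07, 0.00) = 0.07
(t ∨ ¬r) ∧ ((t ∧ r) ∨ (¬t ∧ r)) = max(0, a+b−1) on (1.00, 0.07) = 0.07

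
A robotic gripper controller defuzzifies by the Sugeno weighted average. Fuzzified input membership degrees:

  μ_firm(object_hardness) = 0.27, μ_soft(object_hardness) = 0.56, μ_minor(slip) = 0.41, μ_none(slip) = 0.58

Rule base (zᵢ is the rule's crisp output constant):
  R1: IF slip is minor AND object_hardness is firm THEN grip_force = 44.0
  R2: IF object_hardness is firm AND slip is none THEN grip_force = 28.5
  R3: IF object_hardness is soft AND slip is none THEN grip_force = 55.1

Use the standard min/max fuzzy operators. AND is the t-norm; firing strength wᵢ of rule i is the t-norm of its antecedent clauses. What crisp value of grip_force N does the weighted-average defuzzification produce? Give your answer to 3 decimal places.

45.846

R1 (z=44.0): minor=0.41, firm=0.27; AND[min(a, b)] → w = 0.27
R2 (z=28.5): firm=0.27, none=0.58; AND[min(a, b)] → w = 0.27
R3 (z=55.1): soft=0.56, none=0.58; AND[min(a, b)] → w = 0.56
Weighted average = (0.27·44.0 + 0.27·28.5 + 0.56·55.1) / (0.27 + 0.27 + 0.56)
  = 50.4310 / 1.1000 = 45.846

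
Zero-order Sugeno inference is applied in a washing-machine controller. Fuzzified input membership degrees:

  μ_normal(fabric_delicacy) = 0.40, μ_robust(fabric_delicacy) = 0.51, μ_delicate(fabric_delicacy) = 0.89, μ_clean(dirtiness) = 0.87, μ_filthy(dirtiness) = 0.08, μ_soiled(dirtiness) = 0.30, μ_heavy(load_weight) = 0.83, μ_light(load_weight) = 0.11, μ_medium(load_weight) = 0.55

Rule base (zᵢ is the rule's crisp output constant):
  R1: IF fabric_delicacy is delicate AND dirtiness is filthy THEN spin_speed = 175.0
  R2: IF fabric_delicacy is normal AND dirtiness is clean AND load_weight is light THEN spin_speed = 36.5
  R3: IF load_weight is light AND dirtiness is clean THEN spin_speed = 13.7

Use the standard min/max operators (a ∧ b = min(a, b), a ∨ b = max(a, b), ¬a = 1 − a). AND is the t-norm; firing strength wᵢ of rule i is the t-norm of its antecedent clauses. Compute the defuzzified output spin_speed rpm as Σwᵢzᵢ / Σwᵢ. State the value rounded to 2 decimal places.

R1 (z=175.0): delicate=0.89, filthy=0.08; AND[min(a, b)] → w = 0.08
R2 (z=36.5): normal=0.40, clean=0.87, light=0.11; AND[min(a, b)] → w = 0.11
R3 (z=13.7): light=0.11, clean=0.87; AND[min(a, b)] → w = 0.11
Weighted average = (0.08·175.0 + 0.11·36.5 + 0.11·13.7) / (0.08 + 0.11 + 0.11)
  = 19.5220 / 0.3000 = 65.07

65.07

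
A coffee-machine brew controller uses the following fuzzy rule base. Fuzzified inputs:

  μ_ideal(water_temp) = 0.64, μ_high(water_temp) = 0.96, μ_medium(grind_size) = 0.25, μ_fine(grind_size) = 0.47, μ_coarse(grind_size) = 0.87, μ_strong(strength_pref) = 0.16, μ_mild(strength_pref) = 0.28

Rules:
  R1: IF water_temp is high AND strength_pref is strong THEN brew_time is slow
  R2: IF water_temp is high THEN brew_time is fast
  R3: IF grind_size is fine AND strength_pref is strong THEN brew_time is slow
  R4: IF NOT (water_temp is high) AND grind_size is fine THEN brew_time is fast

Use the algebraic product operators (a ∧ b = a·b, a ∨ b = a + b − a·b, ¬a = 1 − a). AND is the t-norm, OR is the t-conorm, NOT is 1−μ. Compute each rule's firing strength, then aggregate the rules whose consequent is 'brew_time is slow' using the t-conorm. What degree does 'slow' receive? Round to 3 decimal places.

0.217

R1: high=0.96, strong=0.16; AND[a·b] → w = 0.1536
R2: high=0.96 → w = 0.9600
R3: fine=0.47, strong=0.16; AND[a·b] → w = 0.0752
R4: ¬high=1−0.96=0.04, fine=0.47; AND[a·b] → w = 0.0188
Rules with consequent 'slow': {R1, R3} → strengths 0.1536, 0.0752
Aggregate via t-conorm [a + b − a·b]: 0.2172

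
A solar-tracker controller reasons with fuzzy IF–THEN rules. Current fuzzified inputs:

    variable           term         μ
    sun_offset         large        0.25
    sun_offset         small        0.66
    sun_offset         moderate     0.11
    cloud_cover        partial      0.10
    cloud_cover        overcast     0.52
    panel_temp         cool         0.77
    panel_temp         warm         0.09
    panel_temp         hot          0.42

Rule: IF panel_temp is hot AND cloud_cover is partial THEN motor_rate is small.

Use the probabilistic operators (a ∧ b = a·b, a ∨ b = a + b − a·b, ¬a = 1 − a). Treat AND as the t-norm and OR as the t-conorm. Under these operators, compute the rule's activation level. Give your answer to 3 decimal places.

firing strength: hot=0.42, partial=0.10; AND[a·b] → w = 0.0420

0.042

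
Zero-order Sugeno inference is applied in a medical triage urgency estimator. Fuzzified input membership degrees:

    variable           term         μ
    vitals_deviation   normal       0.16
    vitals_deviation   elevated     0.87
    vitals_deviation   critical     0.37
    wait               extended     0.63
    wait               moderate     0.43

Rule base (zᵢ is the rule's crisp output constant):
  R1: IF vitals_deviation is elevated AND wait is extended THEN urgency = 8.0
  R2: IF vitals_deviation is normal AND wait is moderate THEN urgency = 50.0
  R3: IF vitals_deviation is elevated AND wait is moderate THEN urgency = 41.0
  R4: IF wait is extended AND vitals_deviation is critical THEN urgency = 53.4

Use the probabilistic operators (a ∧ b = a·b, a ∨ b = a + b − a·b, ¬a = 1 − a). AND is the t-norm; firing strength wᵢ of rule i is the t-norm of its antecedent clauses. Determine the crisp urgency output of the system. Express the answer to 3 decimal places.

29.091

R1 (z=8.0): elevated=0.87, extended=0.63; AND[a·b] → w = 0.5481
R2 (z=50.0): normal=0.16, moderate=0.43; AND[a·b] → w = 0.0688
R3 (z=41.0): elevated=0.87, moderate=0.43; AND[a·b] → w = 0.3741
R4 (z=53.4): extended=0.63, critical=0.37; AND[a·b] → w = 0.2331
Weighted average = (0.5481·8.0 + 0.0688·50.0 + 0.3741·41.0 + 0.2331·53.4) / (0.5481 + 0.0688 + 0.3741 + 0.2331)
  = 35.6104 / 1.2241 = 29.091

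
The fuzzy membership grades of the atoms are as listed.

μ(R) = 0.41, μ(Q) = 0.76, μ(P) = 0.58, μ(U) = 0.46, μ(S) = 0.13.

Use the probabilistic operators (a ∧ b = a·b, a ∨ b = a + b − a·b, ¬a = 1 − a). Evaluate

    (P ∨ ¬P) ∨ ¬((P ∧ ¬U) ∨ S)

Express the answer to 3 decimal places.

0.902

¬P = 1 − 0.5800 = 0.4200
P ∨ ¬P = a + b − a·b on (0.5800, 0.4200) = 0.7564
¬U = 1 − 0.4600 = 0.5400
P ∧ ¬U = a·b on (0.5800, 0.5400) = 0.3132
(P ∧ ¬U) ∨ S = a + b − a·b on (0.3132, 0.1300) = 0.4025
¬((P ∧ ¬U) ∨ S) = 1 − 0.4025 = 0.5975
(P ∨ ¬P) ∨ ¬((P ∧ ¬U) ∨ S) = a + b − a·b on (0.7564, 0.5975) = 0.9020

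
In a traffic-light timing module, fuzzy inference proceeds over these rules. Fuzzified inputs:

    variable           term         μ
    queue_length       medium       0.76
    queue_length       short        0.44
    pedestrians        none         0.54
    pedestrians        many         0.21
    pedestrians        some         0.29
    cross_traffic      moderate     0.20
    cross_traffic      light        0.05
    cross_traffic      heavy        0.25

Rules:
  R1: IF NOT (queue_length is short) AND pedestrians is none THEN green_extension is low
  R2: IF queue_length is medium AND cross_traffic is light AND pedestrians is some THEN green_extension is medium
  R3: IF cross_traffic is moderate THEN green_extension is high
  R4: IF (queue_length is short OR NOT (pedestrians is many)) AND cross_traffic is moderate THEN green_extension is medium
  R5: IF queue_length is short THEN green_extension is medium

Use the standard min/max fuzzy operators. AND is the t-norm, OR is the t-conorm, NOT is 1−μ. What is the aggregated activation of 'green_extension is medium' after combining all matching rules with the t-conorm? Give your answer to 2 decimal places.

0.44

R1: ¬short=1−0.44=0.56, none=0.54; AND[min(a, b)] → w = 0.54
R2: medium=0.76, light=0.05, some=0.29; AND[min(a, b)] → w = 0.05
R3: moderate=0.20 → w = 0.20
R4: (short=0.44 OR ¬many=1−0.21=0.79) = 0.79; AND[min(a, b)] with moderate=0.20 → w = 0.20
R5: short=0.44 → w = 0.44
Rules with consequent 'medium': {R2, R4, R5} → strengths 0.05, 0.20, 0.44
Aggregate via t-conorm [max(a, b)]: 0.44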